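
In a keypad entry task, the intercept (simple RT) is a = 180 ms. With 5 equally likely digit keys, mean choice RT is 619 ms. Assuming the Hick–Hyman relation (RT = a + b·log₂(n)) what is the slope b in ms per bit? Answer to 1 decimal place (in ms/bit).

b = (619 − 180) / log₂(5) = 439 / 2.3219 = 189.067 ms/bit.

189.1 ms/bit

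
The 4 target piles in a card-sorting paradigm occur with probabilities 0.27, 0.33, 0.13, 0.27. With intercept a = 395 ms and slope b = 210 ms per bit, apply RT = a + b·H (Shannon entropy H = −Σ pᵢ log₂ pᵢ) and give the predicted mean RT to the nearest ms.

Entropy contributions −pᵢ log₂ pᵢ: 0.5100, 0.5278, 0.3826, 0.5100; sum H = 1.9305 bits.
RT = a + bH = 395 + 210·1.9305 = 800.41 ms.

800 ms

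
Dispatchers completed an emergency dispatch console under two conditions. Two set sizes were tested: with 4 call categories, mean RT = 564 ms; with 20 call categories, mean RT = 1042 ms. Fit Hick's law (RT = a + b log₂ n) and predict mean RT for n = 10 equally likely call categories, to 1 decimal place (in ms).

836.1 ms

RT is linear in log₂ n, so two points fix the line:
  b = (1042 − 564) / (log₂ 20 − log₂ 4) = 478 / (4.3219 − 2) = 205.863 ms/bit
  a = 564 − 205.863 × 2 = 152.273 ms
Then RT(10) = 152.273 + 205.863 × log₂ 10 = 152.273 + 205.863 × 3.3219 ≈ 836.137 ms.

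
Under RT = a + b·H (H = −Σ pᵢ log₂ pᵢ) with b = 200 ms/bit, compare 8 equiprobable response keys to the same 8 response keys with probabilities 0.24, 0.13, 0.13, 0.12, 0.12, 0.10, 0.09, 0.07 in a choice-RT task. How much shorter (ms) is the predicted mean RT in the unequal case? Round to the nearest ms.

19 ms

Equiprobable entropy H₀ = log₂ 8 = 3.0000 bits.
Skewed entropy H = −Σ pᵢ log₂ pᵢ = 2.9070 bits.
ΔRT = b·(H₀ − H) = 200 × 0.0930 = 18.61 ms.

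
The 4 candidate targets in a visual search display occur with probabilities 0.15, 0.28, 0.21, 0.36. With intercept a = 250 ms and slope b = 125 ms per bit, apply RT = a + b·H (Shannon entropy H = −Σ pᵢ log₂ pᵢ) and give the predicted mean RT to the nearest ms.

491 ms

H = 0.15·log₂(1/0.15) + 0.28·log₂(1/0.28) + 0.21·log₂(1/0.21) + 0.36·log₂(1/0.36) = 1.9282 bits.
RT = 250 + 125 × 1.9282 = 491.03 ms.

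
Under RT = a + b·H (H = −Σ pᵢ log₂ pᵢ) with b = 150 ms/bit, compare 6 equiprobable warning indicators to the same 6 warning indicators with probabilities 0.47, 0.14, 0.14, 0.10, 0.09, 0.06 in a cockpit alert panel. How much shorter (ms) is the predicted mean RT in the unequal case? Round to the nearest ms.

59 ms

The RT saving is b·ΔH. Equiprobable H₀ = log₂(6) = 2.5850 bits; with the given probabilities H = 2.1946 bits.
b·(H₀ − H) = 150 × (2.5850 − 2.1946) = 58.56 ms.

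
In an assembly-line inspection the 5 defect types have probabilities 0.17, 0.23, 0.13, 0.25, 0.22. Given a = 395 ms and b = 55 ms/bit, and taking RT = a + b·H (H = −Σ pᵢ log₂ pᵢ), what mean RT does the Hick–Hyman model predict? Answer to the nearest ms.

Entropy contributions −pᵢ log₂ pᵢ: 0.4346, 0.4877, 0.3826, 0.5000, 0.4806; sum H = 2.2855 bits.
RT = a + bH = 395 + 55·2.2855 = 520.70 ms.

521 ms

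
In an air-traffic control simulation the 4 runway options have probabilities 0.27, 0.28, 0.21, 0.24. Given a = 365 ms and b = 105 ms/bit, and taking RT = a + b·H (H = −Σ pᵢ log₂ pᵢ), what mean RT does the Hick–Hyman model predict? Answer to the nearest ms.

574 ms

H = 0.27·log₂(1/0.27) + 0.28·log₂(1/0.28) + 0.21·log₂(1/0.21) + 0.24·log₂(1/0.24) = 1.9912 bits.
RT = 365 + 105 × 1.9912 = 574.08 ms.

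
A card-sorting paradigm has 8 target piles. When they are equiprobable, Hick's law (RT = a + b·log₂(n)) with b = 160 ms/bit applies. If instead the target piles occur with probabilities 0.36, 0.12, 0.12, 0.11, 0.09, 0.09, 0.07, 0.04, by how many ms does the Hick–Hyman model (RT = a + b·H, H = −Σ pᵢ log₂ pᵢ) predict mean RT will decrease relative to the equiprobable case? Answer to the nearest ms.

Equiprobable entropy H₀ = log₂ 8 = 3.0000 bits.
Skewed entropy H = −Σ pᵢ log₂ pᵢ = 2.6947 bits.
ΔRT = b·(H₀ − H) = 160 × 0.3053 = 48.86 ms.

49 ms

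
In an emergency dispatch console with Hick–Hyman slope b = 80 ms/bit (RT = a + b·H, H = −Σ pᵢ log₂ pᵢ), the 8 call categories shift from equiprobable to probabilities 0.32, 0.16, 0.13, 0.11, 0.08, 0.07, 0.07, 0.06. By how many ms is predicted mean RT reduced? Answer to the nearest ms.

20 ms

The RT saving is b·ΔH. Equiprobable H₀ = log₂(8) = 3.0000 bits; with the given probabilities H = 2.7541 bits.
b·(H₀ − H) = 80 × (3.0000 − 2.7541) = 19.67 ms.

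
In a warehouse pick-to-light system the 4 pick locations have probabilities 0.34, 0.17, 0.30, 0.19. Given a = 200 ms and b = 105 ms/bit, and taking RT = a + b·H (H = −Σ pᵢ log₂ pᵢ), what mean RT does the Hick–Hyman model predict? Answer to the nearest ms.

Entropy contributions −pᵢ log₂ pᵢ: 0.5292, 0.4346, 0.5211, 0.4552; sum H = 1.9401 bits.
RT = a + bH = 200 + 105·1.9401 = 403.71 ms.

404 ms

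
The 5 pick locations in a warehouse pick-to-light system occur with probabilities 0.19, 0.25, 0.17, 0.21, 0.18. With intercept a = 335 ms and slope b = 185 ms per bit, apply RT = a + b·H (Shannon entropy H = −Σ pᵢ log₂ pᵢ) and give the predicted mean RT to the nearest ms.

H = 0.19·log₂(1/0.19) + 0.25·log₂(1/0.25) + 0.17·log₂(1/0.17) + 0.21·log₂(1/0.21) + 0.18·log₂(1/0.18) = 2.3079 bits.
RT = 335 + 185 × 2.3079 = 761.97 ms.

762 ms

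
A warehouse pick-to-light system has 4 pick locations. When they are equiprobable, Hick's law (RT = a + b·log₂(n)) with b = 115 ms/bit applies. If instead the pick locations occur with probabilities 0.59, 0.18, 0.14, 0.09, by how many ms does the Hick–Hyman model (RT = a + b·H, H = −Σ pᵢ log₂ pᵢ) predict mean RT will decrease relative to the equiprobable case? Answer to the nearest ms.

46 ms

Equiprobable entropy H₀ = log₂ 4 = 2.0000 bits.
Skewed entropy H = −Σ pᵢ log₂ pᵢ = 1.6042 bits.
ΔRT = b·(H₀ − H) = 115 × 0.3958 = 45.52 ms.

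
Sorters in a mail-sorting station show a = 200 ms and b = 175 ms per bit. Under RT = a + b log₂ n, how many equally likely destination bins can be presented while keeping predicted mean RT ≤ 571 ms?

Set 200 + 175·log₂ n ≤ 571 → log₂ n ≤ (571 − 200)/175 = 2.1200.
So n ≤ 2^2.1200 = 4.347; the largest integer n is 4.

4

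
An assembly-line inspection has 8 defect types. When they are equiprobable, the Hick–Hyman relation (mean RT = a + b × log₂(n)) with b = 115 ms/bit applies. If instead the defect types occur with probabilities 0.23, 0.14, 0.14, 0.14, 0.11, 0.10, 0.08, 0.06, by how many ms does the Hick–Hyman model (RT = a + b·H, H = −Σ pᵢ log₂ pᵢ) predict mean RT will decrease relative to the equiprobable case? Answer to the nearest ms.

The RT saving is b·ΔH. Equiprobable H₀ = log₂(8) = 3.0000 bits; with the given probabilities H = 2.8965 bits.
b·(H₀ − H) = 115 × (3.0000 − 2.8965) = 11.90 ms.

12 ms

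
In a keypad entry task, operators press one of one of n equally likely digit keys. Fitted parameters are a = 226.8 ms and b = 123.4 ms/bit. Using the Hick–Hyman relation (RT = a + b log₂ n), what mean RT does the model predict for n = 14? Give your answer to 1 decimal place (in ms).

696.6 ms

log₂(14) = 3.8074 bits, so RT = 226.8 + 123.4 × 3.8074 ≈ 696.628 ms.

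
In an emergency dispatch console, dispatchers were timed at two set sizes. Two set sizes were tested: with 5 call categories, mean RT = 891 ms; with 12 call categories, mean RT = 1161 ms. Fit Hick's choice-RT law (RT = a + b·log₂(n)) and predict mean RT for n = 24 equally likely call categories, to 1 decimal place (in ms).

1374.8 ms

Fit slope and intercept:
  b = (1161 − 891) / (log₂ 12 − log₂ 5) = 270 / (3.5850 − 2.3219) = 213.771 ms/bit
  a = 891 − 213.771 × 2.3219 = 394.639 ms
Then RT(24) = 394.639 + 213.771 × log₂ 24 = 394.639 + 213.771 × 4.5850 ≈ 1374.771 ms.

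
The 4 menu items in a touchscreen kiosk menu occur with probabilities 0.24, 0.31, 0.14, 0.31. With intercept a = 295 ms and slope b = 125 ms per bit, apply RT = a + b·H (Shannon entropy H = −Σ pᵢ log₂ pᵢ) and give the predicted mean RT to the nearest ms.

Entropy contributions −pᵢ log₂ pᵢ: 0.4941, 0.5238, 0.3971, 0.5238; sum H = 1.9388 bits.
RT = a + bH = 295 + 125·1.9388 = 537.35 ms.

537 ms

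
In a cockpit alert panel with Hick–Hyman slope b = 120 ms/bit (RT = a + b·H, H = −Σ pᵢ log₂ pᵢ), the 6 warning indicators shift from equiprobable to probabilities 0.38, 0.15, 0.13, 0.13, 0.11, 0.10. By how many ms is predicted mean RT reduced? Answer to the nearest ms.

24 ms

The RT saving is b·ΔH. Equiprobable H₀ = log₂(6) = 2.5850 bits; with the given probabilities H = 2.3888 bits.
b·(H₀ − H) = 120 × (2.5850 − 2.3888) = 23.54 ms.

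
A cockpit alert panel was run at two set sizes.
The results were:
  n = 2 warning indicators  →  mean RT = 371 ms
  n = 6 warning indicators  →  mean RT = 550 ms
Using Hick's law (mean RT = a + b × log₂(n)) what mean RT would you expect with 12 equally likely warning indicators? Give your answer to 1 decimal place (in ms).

662.9 ms

Solve the two-equation system in a and b:
  b = (550 − 371) / (log₂ 6 − log₂ 2) = 179 / (2.5850 − 1) = 112.936 ms/bit
  a = 371 − 112.936 × 1 = 258.064 ms
Then RT(12) = 258.064 + 112.936 × log₂ 12 = 258.064 + 112.936 × 3.5850 ≈ 662.936 ms.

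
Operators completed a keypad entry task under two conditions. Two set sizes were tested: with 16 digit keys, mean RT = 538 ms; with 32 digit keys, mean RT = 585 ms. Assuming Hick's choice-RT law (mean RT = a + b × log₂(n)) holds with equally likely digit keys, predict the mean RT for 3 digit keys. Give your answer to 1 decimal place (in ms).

With log₂ n on the abscissa the relation is linear; from the two conditions:
  b = (585 − 538) / (log₂ 32 − log₂ 16) = 47 / (5 − 4) = 47.000 ms/bit
  a = 538 − 47.000 × 4 = 350.000 ms
Then RT(3) = 350.000 + 47.000 × log₂ 3 = 350.000 + 47.000 × 1.5850 ≈ 424.493 ms.

424.5 ms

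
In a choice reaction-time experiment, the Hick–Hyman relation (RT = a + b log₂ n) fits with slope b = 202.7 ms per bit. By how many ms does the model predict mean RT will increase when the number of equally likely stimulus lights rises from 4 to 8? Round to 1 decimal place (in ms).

ΔRT = (a + b log₂ n₂) − (a + b log₂ n₁) = b·(log₂ n₂ − log₂ n₁).
log₂(8) − log₂(4) = log₂(8/4) = log₂(2) = 1.
ΔRT = 202.7 × 1.0000 = 202.700 ms.

202.7 ms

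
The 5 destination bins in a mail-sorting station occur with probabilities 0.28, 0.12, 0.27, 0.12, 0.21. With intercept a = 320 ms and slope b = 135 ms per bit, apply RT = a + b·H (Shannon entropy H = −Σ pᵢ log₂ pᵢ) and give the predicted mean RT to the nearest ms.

621 ms

H = 0.28·log₂(1/0.28) + 0.12·log₂(1/0.12) + 0.27·log₂(1/0.27) + 0.12·log₂(1/0.12) + 0.21·log₂(1/0.21) = 2.2312 bits.
RT = 320 + 135 × 2.2312 = 621.21 ms.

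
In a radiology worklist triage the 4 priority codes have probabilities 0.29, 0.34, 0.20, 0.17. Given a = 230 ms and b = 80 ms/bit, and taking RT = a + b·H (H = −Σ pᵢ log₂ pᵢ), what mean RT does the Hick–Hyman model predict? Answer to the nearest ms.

H = 0.29·log₂(1/0.29) + 0.34·log₂(1/0.34) + 0.20·log₂(1/0.20) + 0.17·log₂(1/0.17) = 1.9461 bits.
RT = 230 + 80 × 1.9461 = 385.68 ms.

386 ms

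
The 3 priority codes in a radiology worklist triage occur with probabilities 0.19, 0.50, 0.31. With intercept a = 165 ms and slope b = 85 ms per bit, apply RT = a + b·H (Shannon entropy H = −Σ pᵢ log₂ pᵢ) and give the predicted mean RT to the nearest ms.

H = 0.19·log₂(1/0.19) + 0.50·log₂(1/0.50) + 0.31·log₂(1/0.31) = 1.4790 bits.
RT = 165 + 85 × 1.4790 = 290.72 ms.

291 ms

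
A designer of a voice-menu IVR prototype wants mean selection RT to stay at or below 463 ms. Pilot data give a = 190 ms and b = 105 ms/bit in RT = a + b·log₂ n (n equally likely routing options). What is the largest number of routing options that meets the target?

Set 190 + 105·log₂ n ≤ 463 → log₂ n ≤ (463 − 190)/105 = 2.6000.
So n ≤ 2^2.6000 = 6.063; the largest integer n is 6.

6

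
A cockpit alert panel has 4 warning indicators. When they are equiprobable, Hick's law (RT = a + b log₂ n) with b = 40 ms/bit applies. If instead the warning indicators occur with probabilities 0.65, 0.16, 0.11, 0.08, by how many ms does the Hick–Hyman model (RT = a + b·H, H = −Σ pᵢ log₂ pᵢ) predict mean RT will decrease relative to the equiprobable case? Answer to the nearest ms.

Equiprobable entropy H₀ = log₂ 4 = 2.0000 bits.
Skewed entropy H = −Σ pᵢ log₂ pᵢ = 1.4688 bits.
ΔRT = b·(H₀ − H) = 40 × 0.5312 = 21.25 ms.

21 ms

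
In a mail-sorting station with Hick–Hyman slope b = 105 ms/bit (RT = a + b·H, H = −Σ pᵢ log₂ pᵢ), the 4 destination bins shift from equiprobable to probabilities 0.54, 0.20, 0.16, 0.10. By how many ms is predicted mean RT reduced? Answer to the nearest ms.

32 ms

The RT saving is b·ΔH. Equiprobable H₀ = log₂(4) = 2.0000 bits; with the given probabilities H = 1.6996 bits.
b·(H₀ − H) = 105 × (2.0000 − 1.6996) = 31.54 ms.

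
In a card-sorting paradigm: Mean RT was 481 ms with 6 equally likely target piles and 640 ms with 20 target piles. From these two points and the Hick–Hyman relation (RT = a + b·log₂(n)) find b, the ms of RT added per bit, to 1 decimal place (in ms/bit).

Slope: b = (640 − 481) / (log₂ 20 − log₂ 6) = 159/1.7370 = 91.539 ms/bit.

91.5 ms/bit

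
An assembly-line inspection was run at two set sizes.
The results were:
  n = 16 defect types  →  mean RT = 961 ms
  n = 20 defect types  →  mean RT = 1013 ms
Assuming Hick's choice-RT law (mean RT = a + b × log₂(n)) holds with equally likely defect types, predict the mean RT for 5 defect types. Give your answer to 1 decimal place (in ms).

689.9 ms

Solve the two-equation system in a and b:
  b = (1013 − 961) / (log₂ 20 − log₂ 16) = 52 / (4.3219 − 4) = 161.527 ms/bit
  a = 961 − 161.527 × 4 = 314.893 ms
Then RT(5) = 314.893 + 161.527 × log₂ 5 = 314.893 + 161.527 × 2.3219 ≈ 689.946 ms.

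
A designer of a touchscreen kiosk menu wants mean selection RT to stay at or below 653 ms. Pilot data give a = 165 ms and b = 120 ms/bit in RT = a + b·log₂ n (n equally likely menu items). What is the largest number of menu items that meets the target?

Set 165 + 120·log₂ n ≤ 653 → log₂ n ≤ (653 − 165)/120 = 4.0667.
So n ≤ 2^4.0667 = 16.757; the largest integer n is 16.

16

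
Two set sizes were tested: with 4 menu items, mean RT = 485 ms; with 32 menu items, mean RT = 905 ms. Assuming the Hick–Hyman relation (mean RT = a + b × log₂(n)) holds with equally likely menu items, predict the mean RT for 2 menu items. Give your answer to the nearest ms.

Fit slope and intercept:
  b = (905 − 485) / (log₂ 32 − log₂ 4) = 420 / (5 − 2) = 140 ms/bit
  a = 485 − 140 × 2 = 205 ms
Then RT(2) = 205 + 140 × log₂ 2 = 205 + 140 × 1 ≈ 345.000 ms.

345 ms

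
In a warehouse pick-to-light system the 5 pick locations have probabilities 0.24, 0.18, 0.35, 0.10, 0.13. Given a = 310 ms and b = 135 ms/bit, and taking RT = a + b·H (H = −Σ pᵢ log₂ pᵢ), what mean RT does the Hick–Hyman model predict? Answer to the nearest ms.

605 ms

Entropy contributions −pᵢ log₂ pᵢ: 0.4941, 0.4453, 0.5301, 0.3322, 0.3826; sum H = 2.1844 bits.
RT = a + bH = 310 + 135·2.1844 = 604.89 ms.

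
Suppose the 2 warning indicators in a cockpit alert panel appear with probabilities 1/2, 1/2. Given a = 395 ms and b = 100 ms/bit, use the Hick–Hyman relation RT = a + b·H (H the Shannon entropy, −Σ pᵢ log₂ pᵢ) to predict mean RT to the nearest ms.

495 ms

Each term −pᵢ log₂ pᵢ: 0.5·1 + 0.5·1; summed, H = 1.000 bits.
Mean RT = a + bH = 395 + 100·1.000 = 495.00 ms.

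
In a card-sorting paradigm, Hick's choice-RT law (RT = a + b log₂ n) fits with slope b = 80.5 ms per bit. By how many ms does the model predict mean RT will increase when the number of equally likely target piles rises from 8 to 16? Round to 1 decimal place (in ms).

80.5 ms

ΔRT = (a + b log₂ n₂) − (a + b log₂ n₁) = b·(log₂ n₂ − log₂ n₁).
log₂(16) − log₂(8) = log₂(16/8) = log₂(2) = 1.
ΔRT = 80.5 × 1.0000 = 80.500 ms.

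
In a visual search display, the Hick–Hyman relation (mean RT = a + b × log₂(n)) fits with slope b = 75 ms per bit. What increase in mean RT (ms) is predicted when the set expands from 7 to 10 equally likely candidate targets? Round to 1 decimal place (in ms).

38.6 ms

ΔRT = (a + b log₂ n₂) − (a + b log₂ n₁) = b·(log₂ n₂ − log₂ n₁).
log₂(10) − log₂(7) = 3.3219 − 2.8074 = 0.5146.
ΔRT = 75 × 0.5146 = 38.593 ms.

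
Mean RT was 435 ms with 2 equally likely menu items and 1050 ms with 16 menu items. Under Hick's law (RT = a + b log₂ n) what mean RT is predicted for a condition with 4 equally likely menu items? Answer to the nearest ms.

Fit slope and intercept:
  b = (1050 − 435) / (log₂ 16 − log₂ 2) = 615 / (4 − 1) = 205 ms/bit
  a = 435 − 205 × 1 = 230 ms
Then RT(4) = 230 + 205 × log₂ 4 = 230 + 205 × 2 ≈ 640.000 ms.

640 ms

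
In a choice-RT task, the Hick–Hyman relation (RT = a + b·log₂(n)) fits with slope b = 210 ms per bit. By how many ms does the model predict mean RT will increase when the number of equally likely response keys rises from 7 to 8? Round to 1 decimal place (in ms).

The intercept a cancels: ΔRT = b·(log₂ n₂ − log₂ n₁) = b·log₂(n₂/n₁).
log₂(8) − log₂(7) = 3 − 2.8074 = 0.1926.
ΔRT = 210 × 0.1926 = 40.455 ms.

40.5 ms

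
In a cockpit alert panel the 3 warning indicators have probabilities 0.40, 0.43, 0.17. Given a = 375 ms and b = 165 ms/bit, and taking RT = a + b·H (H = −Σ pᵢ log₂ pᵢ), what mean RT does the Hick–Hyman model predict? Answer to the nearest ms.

620 ms

Entropy contributions −pᵢ log₂ pᵢ: 0.5288, 0.5236, 0.4346; sum H = 1.4869 bits.
RT = a + bH = 375 + 165·1.4869 = 620.34 ms.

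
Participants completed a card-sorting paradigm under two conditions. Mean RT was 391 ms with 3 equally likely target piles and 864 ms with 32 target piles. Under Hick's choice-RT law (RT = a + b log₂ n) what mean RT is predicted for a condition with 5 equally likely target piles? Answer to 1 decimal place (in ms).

493.1 ms

With log₂ n on the abscissa the relation is linear; from the two conditions:
  b = (864 − 391) / (log₂ 32 − log₂ 3) = 473 / (5 − 1.5850) = 138.505 ms/bit
  a = 391 − 138.505 × 1.5850 = 171.475 ms
Then RT(5) = 171.475 + 138.505 × log₂ 5 = 171.475 + 138.505 × 2.3219 ≈ 493.073 ms.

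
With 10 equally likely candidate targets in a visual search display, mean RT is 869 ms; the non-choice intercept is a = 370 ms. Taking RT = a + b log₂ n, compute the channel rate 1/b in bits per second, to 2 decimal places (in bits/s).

6.66 bits/s

Choice component = 869 − 370 = 499 ms over log₂(10) = 3.3219 bits.
b = 499 / 3.3219 = 150.214 ms/bit, so 1/b = 6.657 bits/s.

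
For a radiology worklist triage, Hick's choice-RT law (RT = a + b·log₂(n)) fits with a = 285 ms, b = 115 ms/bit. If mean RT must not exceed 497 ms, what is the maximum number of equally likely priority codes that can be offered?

3

Set 285 + 115·log₂ n ≤ 497 → log₂ n ≤ (497 − 285)/115 = 1.8435.
So n ≤ 2^1.8435 = 3.589; the largest integer n is 3.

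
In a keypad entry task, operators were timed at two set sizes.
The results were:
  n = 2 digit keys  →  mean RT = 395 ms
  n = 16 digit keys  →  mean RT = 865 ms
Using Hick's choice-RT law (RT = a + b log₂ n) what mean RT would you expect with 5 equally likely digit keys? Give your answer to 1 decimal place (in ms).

With log₂ n on the abscissa the relation is linear; from the two conditions:
  b = (865 − 395) / (log₂ 16 − log₂ 2) = 470 / (4 − 1) = 156.667 ms/bit
  a = 395 − 156.667 × 1 = 238.333 ms
Then RT(5) = 238.333 + 156.667 × log₂ 5 = 238.333 + 156.667 × 2.3219 ≈ 602.102 ms.

602.1 ms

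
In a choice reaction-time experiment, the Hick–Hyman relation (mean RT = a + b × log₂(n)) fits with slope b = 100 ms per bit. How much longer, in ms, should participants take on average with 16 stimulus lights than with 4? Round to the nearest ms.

200 ms

Only the slope matters, since a is common to both: ΔRT = b·log₂(n₂/n₁).
log₂(16) − log₂(4) = log₂(16/4) = log₂(4) = 2.
ΔRT = 100 × 2.0000 = 200.000 ms.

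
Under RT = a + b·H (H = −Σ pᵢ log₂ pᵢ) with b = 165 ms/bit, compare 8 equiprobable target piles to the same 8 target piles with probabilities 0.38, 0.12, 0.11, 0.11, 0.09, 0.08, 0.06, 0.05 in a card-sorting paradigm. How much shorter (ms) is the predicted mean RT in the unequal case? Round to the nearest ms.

56 ms

The RT saving is b·ΔH. Equiprobable H₀ = log₂(8) = 3.0000 bits; with the given probabilities H = 2.6619 bits.
b·(H₀ − H) = 165 × (3.0000 − 2.6619) = 55.79 ms.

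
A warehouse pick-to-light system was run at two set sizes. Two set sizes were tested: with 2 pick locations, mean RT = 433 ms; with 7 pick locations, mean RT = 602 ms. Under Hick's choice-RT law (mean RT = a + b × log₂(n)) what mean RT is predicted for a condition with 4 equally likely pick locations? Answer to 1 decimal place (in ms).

526.5 ms

RT is linear in log₂ n, so two points fix the line:
  b = (602 − 433) / (log₂ 7 − log₂ 2) = 169 / (2.8074 − 1) = 93.507 ms/bit
  a = 433 − 93.507 × 1 = 339.493 ms
Then RT(4) = 339.493 + 93.507 × log₂ 4 = 339.493 + 93.507 × 2 ≈ 526.507 ms.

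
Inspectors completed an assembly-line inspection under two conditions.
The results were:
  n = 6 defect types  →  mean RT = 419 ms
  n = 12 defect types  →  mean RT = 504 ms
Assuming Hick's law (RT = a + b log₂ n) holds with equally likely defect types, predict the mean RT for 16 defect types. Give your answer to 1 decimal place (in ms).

RT is linear in log₂ n, so two points fix the line:
  b = (504 − 419) / (log₂ 12 − log₂ 6) = 85 / (3.5850 − 2.5850) = 85.000 ms/bit
  a = 419 − 85.000 × 2.5850 = 199.278 ms
Then RT(16) = 199.278 + 85.000 × log₂ 16 = 199.278 + 85.000 × 4 ≈ 539.278 ms.

539.3 ms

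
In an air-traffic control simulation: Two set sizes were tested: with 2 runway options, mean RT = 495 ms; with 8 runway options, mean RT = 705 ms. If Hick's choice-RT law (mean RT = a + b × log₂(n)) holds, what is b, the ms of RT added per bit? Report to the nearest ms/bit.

The slope on a log₂ axis is (705 − 495) / (3 − 1) = 105 ms/bit.

105 ms/bit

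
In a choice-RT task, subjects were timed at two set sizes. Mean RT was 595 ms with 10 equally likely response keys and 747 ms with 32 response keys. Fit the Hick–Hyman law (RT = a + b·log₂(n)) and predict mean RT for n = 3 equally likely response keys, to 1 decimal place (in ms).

With log₂ n on the abscissa the relation is linear; from the two conditions:
  b = (747 − 595) / (log₂ 32 − log₂ 10) = 152 / (5 − 3.3219) = 90.580 ms/bit
  a = 595 − 90.580 × 3.3219 = 294.099 ms
Then RT(3) = 294.099 + 90.580 × log₂ 3 = 294.099 + 90.580 × 1.5850 ≈ 437.665 ms.

437.7 ms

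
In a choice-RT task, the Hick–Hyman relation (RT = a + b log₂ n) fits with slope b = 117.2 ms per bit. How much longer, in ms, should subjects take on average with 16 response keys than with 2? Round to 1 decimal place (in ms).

351.6 ms

ΔRT = (a + b log₂ n₂) − (a + b log₂ n₁) = b·(log₂ n₂ − log₂ n₁).
log₂(16) − log₂(2) = log₂(16/2) = log₂(8) = 3.
ΔRT = 117.2 × 3.0000 = 351.600 ms.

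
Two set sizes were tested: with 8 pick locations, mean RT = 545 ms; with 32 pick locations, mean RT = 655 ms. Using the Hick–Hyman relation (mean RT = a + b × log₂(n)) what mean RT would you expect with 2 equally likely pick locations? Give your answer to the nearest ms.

With log₂ n on the abscissa the relation is linear; from the two conditions:
  b = (655 − 545) / (log₂ 32 − log₂ 8) = 110 / (5 − 3) = 55 ms/bit
  a = 545 − 55 × 3 = 380 ms
Then RT(2) = 380 + 55 × log₂ 2 = 380 + 55 × 1 ≈ 435.000 ms.

435 ms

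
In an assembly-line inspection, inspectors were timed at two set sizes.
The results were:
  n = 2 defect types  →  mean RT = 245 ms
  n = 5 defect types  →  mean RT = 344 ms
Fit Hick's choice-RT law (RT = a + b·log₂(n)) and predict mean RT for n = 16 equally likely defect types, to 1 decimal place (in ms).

469.7 ms

Fit slope and intercept:
  b = (344 − 245) / (log₂ 5 − log₂ 2) = 99 / (2.3219 − 1) = 74.891 ms/bit
  a = 245 − 74.891 × 1 = 170.109 ms
Then RT(16) = 170.109 + 74.891 × log₂ 16 = 170.109 + 74.891 × 4 ≈ 469.672 ms.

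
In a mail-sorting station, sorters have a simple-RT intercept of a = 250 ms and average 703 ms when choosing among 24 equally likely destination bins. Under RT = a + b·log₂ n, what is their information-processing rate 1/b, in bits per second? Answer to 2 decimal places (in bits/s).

10.12 bits/s

b = (703 − 250)/log₂ 24 = 453/4.5850 = 98.801 ms per bit = 0.09880 s/bit; the reciprocal is 10.121 bits/s.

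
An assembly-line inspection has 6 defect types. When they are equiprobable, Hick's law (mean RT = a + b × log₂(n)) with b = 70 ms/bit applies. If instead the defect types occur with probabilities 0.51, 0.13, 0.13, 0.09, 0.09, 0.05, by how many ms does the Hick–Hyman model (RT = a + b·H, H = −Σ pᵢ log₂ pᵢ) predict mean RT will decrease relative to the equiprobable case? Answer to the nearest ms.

34 ms

Equiprobable entropy H₀ = log₂ 6 = 2.5850 bits.
Skewed entropy H = −Σ pᵢ log₂ pᵢ = 2.1021 bits.
ΔRT = b·(H₀ − H) = 70 × 0.4828 = 33.80 ms.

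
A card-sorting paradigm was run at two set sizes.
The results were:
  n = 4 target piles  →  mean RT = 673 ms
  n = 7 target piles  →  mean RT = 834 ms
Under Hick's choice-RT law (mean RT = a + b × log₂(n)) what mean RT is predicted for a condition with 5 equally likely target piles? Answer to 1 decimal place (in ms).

737.2 ms

Solve the two-equation system in a and b:
  b = (834 − 673) / (log₂ 7 − log₂ 4) = 161 / (2.8074 − 2) = 199.417 ms/bit
  a = 673 − 199.417 × 2 = 274.167 ms
Then RT(5) = 274.167 + 199.417 × log₂ 5 = 274.167 + 199.417 × 2.3219 ≈ 737.198 ms.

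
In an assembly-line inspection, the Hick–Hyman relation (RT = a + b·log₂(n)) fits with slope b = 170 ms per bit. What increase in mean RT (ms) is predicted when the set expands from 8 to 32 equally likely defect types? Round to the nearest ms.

340 ms

Only the slope matters, since a is common to both: ΔRT = b·log₂(n₂/n₁).
log₂(32) − log₂(8) = log₂(32/8) = log₂(4) = 2.
ΔRT = 170 × 2.0000 = 340.000 ms.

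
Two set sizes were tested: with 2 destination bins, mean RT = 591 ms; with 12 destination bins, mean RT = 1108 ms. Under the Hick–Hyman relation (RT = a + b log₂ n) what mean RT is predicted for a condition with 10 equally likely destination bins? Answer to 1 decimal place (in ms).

With log₂ n on the abscissa the relation is linear; from the two conditions:
  b = (1108 − 591) / (log₂ 12 − log₂ 2) = 517 / (3.5850 − 1) = 200.003 ms/bit
  a = 591 − 200.003 × 1 = 390.997 ms
Then RT(10) = 390.997 + 200.003 × log₂ 10 = 390.997 + 200.003 × 3.3219 ≈ 1055.392 ms.

1055.4 ms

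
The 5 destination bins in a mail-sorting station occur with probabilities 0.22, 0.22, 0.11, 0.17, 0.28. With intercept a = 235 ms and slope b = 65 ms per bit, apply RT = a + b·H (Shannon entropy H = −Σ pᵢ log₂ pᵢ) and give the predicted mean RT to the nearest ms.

382 ms

H = 0.22·log₂(1/0.22) + 0.22·log₂(1/0.22) + 0.11·log₂(1/0.11) + 0.17·log₂(1/0.17) + 0.28·log₂(1/0.28) = 2.2602 bits.
RT = 235 + 65 × 2.2602 = 381.92 ms.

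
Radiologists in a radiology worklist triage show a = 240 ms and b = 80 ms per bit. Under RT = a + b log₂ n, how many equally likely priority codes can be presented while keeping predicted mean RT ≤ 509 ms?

10

Information budget: (509 − 240)/80 = 3.3625 bits, so n ≤ 2^3.3625 = 10.285 → at most 10.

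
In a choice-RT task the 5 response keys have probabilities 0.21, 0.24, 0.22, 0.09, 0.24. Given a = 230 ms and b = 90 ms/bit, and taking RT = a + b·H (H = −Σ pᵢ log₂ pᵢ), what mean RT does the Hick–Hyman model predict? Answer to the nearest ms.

Entropy contributions −pᵢ log₂ pᵢ: 0.4728, 0.4941, 0.4806, 0.3127, 0.4941; sum H = 2.2543 bits.
RT = a + bH = 230 + 90·2.2543 = 432.89 ms.

433 ms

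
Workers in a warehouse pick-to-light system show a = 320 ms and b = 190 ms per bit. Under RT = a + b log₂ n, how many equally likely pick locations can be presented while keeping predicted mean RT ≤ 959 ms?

10

Set 320 + 190·log₂ n ≤ 959 → log₂ n ≤ (959 − 320)/190 = 3.3632.
So n ≤ 2^3.3632 = 10.290; the largest integer n is 10.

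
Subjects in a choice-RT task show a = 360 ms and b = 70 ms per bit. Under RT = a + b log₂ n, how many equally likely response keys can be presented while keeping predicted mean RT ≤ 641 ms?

Set 360 + 70·log₂ n ≤ 641 → log₂ n ≤ (641 − 360)/70 = 4.0143.
So n ≤ 2^4.0143 = 16.159; the largest integer n is 16.

16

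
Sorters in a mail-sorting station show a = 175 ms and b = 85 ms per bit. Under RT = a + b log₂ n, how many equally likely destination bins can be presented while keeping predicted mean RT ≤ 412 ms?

6

85·log₂ n ≤ 412 − 175 = 237, giving log₂ n ≤ 2.7882 and n ≤ 6.908. The largest whole number is 6.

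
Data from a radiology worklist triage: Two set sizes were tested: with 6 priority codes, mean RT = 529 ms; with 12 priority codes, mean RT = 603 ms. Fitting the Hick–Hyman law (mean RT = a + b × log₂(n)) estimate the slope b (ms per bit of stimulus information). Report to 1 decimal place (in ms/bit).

b = (RT₂ − RT₁)/(log₂ n₂ − log₂ n₁) = (603 − 529)/(3.5850 − 2.5850) = 74.000 ms/bit.

74.0 ms/bit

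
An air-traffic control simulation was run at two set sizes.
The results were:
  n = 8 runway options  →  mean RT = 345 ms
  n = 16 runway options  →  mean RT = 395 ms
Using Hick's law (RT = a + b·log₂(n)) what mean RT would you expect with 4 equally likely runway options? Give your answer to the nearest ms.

295 ms

Solve the two-equation system in a and b:
  b = (395 − 345) / (log₂ 16 − log₂ 8) = 50 / (4 − 3) = 50 ms/bit
  a = 345 − 50 × 3 = 195 ms
Then RT(4) = 195 + 50 × log₂ 4 = 195 + 50 × 2 ≈ 295.000 ms.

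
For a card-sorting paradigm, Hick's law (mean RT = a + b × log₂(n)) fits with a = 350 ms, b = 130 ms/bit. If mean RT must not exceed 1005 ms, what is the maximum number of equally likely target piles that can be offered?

130·log₂ n ≤ 1005 − 350 = 655, giving log₂ n ≤ 5.0385 and n ≤ 32.865. The largest whole number is 32.

32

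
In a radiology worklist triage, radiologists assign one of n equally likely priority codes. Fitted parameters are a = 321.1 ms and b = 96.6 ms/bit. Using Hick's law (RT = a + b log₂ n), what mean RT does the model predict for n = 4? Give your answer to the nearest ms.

log₂(4) = 2 bits, so RT = 321.1 + 96.6 × 2 ≈ 514.300 ms.

514 ms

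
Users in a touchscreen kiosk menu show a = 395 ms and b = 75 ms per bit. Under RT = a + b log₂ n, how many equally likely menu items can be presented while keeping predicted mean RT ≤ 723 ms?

20

Information budget: (723 − 395)/75 = 4.3733 bits, so n ≤ 2^4.3733 = 20.725 → at most 20.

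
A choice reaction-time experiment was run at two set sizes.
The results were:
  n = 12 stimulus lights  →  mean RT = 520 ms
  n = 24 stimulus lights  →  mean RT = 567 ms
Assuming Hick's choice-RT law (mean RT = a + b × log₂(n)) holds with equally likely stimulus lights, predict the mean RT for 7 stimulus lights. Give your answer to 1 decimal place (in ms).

483.5 ms

Fit slope and intercept:
  b = (567 − 520) / (log₂ 24 − log₂ 12) = 47 / (4.5850 − 3.5850) = 47.000 ms/bit
  a = 520 − 47.000 × 3.5850 = 351.507 ms
Then RT(7) = 351.507 + 47.000 × log₂ 7 = 351.507 + 47.000 × 2.8074 ≈ 483.452 ms.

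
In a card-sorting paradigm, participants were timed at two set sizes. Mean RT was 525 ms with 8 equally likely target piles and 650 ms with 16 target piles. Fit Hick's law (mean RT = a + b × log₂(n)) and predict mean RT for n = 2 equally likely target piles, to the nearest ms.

Solve the two-equation system in a and b:
  b = (650 − 525) / (log₂ 16 − log₂ 8) = 125 / (4 − 3) = 125 ms/bit
  a = 525 − 125 × 3 = 150 ms
Then RT(2) = 150 + 125 × log₂ 2 = 150 + 125 × 1 ≈ 275.000 ms.

275 ms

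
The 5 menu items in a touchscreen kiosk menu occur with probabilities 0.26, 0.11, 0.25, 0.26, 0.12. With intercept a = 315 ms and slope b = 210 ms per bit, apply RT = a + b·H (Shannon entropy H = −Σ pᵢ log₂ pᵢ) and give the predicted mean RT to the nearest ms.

783 ms

H = 0.26·log₂(1/0.26) + 0.11·log₂(1/0.11) + 0.25·log₂(1/0.25) + 0.26·log₂(1/0.26) + 0.12·log₂(1/0.12) = 2.2279 bits.
RT = 315 + 210 × 2.2279 = 782.87 ms.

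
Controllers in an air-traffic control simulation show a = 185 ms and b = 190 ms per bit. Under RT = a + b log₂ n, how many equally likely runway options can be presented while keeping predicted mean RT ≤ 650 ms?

5

Set 185 + 190·log₂ n ≤ 650 → log₂ n ≤ (650 − 185)/190 = 2.4474.
So n ≤ 2^2.4474 = 5.454; the largest integer n is 5.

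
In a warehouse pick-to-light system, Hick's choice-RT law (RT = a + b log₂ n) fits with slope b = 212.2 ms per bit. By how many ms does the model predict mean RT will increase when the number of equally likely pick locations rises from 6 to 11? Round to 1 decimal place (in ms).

ΔRT = (a + b log₂ n₂) − (a + b log₂ n₁) = b·(log₂ n₂ − log₂ n₁).
log₂(11) − log₂(6) = 3.4594 − 2.5850 = 0.8745.
ΔRT = 212.2 × 0.8745 = 185.562 ms.

185.6 ms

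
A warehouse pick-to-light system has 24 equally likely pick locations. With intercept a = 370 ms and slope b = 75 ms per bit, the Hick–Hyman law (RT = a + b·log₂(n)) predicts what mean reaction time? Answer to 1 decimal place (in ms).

log₂(24) = 4.5850 bits, so RT = 370 + 75 × 4.5850 ≈ 713.872 ms.

713.9 ms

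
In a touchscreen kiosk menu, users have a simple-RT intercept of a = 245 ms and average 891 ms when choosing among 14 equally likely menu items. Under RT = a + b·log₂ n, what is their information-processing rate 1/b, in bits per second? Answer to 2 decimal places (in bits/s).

5.89 bits/s

b = (891 − 245)/log₂ 14 = 646/3.8074 = 169.672 ms per bit = 0.16967 s/bit; the reciprocal is 5.894 bits/s.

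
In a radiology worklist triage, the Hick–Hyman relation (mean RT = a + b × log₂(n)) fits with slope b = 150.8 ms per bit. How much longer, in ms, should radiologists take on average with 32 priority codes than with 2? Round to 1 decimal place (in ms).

603.2 ms

The intercept a cancels: ΔRT = b·(log₂ n₂ − log₂ n₁) = b·log₂(n₂/n₁).
log₂(32) − log₂(2) = log₂(32/2) = log₂(16) = 4.
ΔRT = 150.8 × 4.0000 = 603.200 ms.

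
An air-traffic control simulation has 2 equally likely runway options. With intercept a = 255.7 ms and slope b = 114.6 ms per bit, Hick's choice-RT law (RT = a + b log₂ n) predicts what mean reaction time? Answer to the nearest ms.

log₂(2) = 1 bits, so RT = 255.7 + 114.6 × 1 ≈ 370.300 ms.

370 ms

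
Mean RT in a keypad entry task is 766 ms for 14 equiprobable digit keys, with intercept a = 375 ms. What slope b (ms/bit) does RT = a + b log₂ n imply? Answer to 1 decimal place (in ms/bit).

14 alternatives carry log₂ 14 = 3.8074 bits; the choice cost is 766 − 375 = 391 ms, so b = 391/3.8074 = 102.696 ms/bit.

102.7 ms/bit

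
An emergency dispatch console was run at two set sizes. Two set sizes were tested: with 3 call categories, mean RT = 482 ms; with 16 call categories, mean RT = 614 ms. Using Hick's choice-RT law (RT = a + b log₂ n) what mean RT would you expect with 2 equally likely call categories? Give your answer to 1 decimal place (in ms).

450.0 ms

Fit slope and intercept:
  b = (614 − 482) / (log₂ 16 − log₂ 3) = 132 / (4 − 1.5850) = 54.658 ms/bit
  a = 482 − 54.658 × 1.5850 = 395.370 ms
Then RT(2) = 395.370 + 54.658 × log₂ 2 = 395.370 + 54.658 × 1 ≈ 450.027 ms.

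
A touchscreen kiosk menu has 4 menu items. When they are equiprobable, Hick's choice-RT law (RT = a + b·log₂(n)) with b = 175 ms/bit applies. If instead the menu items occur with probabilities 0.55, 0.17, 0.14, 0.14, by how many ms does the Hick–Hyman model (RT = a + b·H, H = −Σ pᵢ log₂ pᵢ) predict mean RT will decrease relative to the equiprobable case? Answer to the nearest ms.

52 ms

Equiprobable entropy H₀ = log₂ 4 = 2.0000 bits.
Skewed entropy H = −Σ pᵢ log₂ pᵢ = 1.7032 bits.
ΔRT = b·(H₀ − H) = 175 × 0.2968 = 51.94 ms.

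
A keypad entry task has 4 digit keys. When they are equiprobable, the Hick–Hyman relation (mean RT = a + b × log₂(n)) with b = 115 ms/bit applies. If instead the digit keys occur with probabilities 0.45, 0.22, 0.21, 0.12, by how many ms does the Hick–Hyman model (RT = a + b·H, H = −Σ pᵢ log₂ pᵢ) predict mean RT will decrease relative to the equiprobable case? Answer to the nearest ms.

The RT saving is b·ΔH. Equiprobable H₀ = log₂(4) = 2.0000 bits; with the given probabilities H = 1.8389 bits.
b·(H₀ − H) = 115 × (2.0000 − 1.8389) = 18.53 ms.

19 ms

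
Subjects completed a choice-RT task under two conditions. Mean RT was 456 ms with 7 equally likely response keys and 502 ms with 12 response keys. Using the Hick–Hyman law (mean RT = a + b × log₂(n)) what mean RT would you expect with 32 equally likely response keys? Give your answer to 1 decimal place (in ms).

585.7 ms

RT is linear in log₂ n, so two points fix the line:
  b = (502 − 456) / (log₂ 12 − log₂ 7) = 46 / (3.5850 − 2.8074) = 59.156 ms/bit
  a = 456 − 59.156 × 2.8074 = 289.929 ms
Then RT(32) = 289.929 + 59.156 × log₂ 32 = 289.929 + 59.156 × 5 ≈ 585.708 ms.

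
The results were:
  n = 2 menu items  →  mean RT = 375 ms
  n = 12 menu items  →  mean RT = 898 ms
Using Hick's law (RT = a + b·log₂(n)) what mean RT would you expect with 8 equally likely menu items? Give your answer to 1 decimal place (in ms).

Fit slope and intercept:
  b = (898 − 375) / (log₂ 12 − log₂ 2) = 523 / (3.5850 − 1) = 202.324 ms/bit
  a = 375 − 202.324 × 1 = 172.676 ms
Then RT(8) = 172.676 + 202.324 × log₂ 8 = 172.676 + 202.324 × 3 ≈ 779.648 ms.

779.6 ms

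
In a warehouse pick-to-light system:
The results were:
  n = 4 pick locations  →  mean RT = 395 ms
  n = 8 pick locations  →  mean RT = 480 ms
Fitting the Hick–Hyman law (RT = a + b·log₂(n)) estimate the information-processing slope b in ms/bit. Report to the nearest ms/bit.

Slope: b = (480 − 395) / (log₂ 8 − log₂ 4) = 85/1.0000 = 85 ms/bit.

85 ms/bit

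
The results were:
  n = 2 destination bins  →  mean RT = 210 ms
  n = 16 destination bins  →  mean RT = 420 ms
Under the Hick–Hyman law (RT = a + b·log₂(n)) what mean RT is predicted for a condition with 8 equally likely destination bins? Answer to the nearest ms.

Solve the two-equation system in a and b:
  b = (420 − 210) / (log₂ 16 − log₂ 2) = 210 / (4 − 1) = 70 ms/bit
  a = 210 − 70 × 1 = 140 ms
Then RT(8) = 140 + 70 × log₂ 8 = 140 + 70 × 3 ≈ 350.000 ms.

350 ms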